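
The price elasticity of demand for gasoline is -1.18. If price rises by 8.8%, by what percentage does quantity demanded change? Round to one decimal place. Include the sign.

%ΔQ ≈ ε × %ΔP = (-1.18)(8.8%) = -10.38%.

-10.4%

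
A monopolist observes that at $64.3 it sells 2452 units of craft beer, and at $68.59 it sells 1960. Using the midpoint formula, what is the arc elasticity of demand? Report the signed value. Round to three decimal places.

-3.454

ΔQ = 1960 − 2452 = -492; ΔP = 68.59 − 64.3 = 4.29.
Midpoints: P̄ = 66.44, Q̄ = 2206.0.
ε = (ΔQ/ΔP)(P̄/Q̄) = (-492/4.29)(66.44/2206.0).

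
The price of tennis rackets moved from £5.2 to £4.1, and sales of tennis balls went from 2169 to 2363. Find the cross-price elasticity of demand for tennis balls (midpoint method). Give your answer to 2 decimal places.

ΔQ_x = 2363 − 2169 = 194; ΔP_y = 4.1 − 5.2 = -1.1.
Midpoints: P̄_y = 4.65, Q̄_x = 2266.0.
ε_xy = (ΔQ_x/ΔP_y)(P̄_y/Q̄_x) = (194/-1.1)(4.65/2266.0).

-0.36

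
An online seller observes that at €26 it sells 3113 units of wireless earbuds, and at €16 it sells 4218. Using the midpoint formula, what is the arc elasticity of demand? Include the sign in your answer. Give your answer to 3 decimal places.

-0.633

ΔQ = 4218 − 3113 = 1105; ΔP = 16 − 26 = -10.
Midpoints: P̄ = 21.00, Q̄ = 3665.5.
ε = (ΔQ/ΔP)(P̄/Q̄) = (1105/-10)(21.00/3665.5).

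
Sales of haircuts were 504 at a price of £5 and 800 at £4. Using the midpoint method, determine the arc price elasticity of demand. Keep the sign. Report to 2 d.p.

ΔQ = 800 − 504 = 296; ΔP = 4 − 5 = -1.
Midpoints: P̄ = 4.50, Q̄ = 652.0.
ε = (ΔQ/ΔP)(P̄/Q̄) = (296/-1)(4.50/652.0).

-2.04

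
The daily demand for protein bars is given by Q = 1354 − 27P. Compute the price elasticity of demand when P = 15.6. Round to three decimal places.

At P = 15.6, Q = 932.800.
dQ/dP = −27.
ε = (dQ/dP)(P/Q) = (-27)(15.6/932.800).
|ε| < 1, so demand is inelastic at this price.

-0.452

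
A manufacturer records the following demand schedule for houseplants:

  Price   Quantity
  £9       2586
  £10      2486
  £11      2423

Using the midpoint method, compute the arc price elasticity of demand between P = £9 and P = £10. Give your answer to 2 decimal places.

At P = 9, Q = 2586; at P = 10, Q = 2486.
ΔQ = -100, ΔP = 1. Midpoints: P̄ = 9.50, Q̄ = 2536.0.
ε = (ΔQ/ΔP)(P̄/Q̄) = (-100/1)(9.50/2536.0).

-0.37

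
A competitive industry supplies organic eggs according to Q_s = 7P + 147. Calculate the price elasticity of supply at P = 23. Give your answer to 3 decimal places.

0.523

At P = 23, Q_s = 308.
dQ_s/dP = 7.
ε_s = (dQ_s/dP)(P/Q_s) = (7)(23/308).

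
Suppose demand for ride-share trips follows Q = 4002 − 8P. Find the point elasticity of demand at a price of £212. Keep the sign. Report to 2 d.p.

At P = 212, Q = 2306.
dQ/dP = −8.
ε = (dQ/dP)(P/Q) = (-8)(212/2306).
|ε| < 1, so demand is inelastic at this price.

-0.74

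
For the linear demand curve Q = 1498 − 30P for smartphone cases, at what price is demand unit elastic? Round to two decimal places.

For linear demand Q = a − bP, ε = −bP/(a − bP). |ε| = 1 when bP = a − bP, i.e. P = a/(2b).
P = 1498/(2·30) = 1498/60 = 24.9667.

24.97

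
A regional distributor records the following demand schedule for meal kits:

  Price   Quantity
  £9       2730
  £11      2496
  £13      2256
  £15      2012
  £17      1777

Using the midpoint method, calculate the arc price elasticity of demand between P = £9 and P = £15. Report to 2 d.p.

At P = 9, Q = 2730; at P = 15, Q = 2012.
ΔQ = -718, ΔP = 6. Midpoints: P̄ = 12.00, Q̄ = 2371.0.
ε = (ΔQ/ΔP)(P̄/Q̄) = (-718/6)(12.00/2371.0).

-0.61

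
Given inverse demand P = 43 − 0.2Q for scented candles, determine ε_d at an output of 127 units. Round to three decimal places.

-0.693

At Q = 127, P = 43 − 0.2(127) = 17.60.
dP/dQ = −0.2, so dQ/dP = 1/(−0.2) = -5.000.
ε = (dQ/dP)(P/Q) = (-5.000)(17.60/127).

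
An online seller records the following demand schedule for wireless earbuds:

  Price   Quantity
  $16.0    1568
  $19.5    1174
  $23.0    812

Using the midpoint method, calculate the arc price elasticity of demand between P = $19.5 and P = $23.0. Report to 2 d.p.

At P = 19.5, Q = 1174; at P = 23.0, Q = 812.
ΔQ = -362, ΔP = 3.5. Midpoints: P̄ = 21.25, Q̄ = 993.0.
ε = (ΔQ/ΔP)(P̄/Q̄) = (-362/3.5)(21.25/993.0).

-2.21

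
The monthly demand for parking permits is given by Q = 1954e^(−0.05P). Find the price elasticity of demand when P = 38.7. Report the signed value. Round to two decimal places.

At P = 38.7, Q = 282.205.
dQ/dP = −0.05·1954e^(−0.05P) = −0.05Q = -14.110.
ε = (dQ/dP)(P/Q) = (-14.110)(38.7/282.205).

-1.94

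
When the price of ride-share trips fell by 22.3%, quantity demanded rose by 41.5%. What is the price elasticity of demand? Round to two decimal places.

-1.86

ε = %ΔQ / %ΔP = (41.5)/(-22.3) = -1.861.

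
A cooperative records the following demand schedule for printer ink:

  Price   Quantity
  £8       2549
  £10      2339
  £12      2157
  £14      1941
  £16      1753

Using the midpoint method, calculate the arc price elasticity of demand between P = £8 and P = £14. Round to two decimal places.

-0.50

At P = 8, Q = 2549; at P = 14, Q = 1941.
ΔQ = -608, ΔP = 6. Midpoints: P̄ = 11.00, Q̄ = 2245.0.
ε = (ΔQ/ΔP)(P̄/Q̄) = (-608/6)(11.00/2245.0).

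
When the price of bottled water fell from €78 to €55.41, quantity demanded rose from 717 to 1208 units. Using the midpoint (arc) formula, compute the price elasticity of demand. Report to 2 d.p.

-1.51

ΔQ = 1208 − 717 = 491; ΔP = 55.41 − 78 = -22.59.
Midpoints: P̄ = 66.70, Q̄ = 962.5.
ε = (ΔQ/ΔP)(P̄/Q̄) = (491/-22.59)(66.70/962.5).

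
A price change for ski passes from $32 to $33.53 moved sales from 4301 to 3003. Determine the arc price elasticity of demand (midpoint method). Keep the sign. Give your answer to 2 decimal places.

ΔQ = 3003 − 4301 = -1298; ΔP = 33.53 − 32 = 1.53.
Midpoints: P̄ = 32.77, Q̄ = 3652.0.
ε = (ΔQ/ΔP)(P̄/Q̄) = (-1298/1.53)(32.77/3652.0).

-7.61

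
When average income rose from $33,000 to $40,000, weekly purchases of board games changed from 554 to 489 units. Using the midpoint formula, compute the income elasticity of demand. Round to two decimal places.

ΔQ = -65, ΔI = 7000. Midpoints: Ī = 36,500, Q̄ = 521.5.
ε_I = (ΔQ/ΔI)(Ī/Q̄) = (-65/7000)(36500/521.5).
ε_I < 0, so the good is inferior.

-0.65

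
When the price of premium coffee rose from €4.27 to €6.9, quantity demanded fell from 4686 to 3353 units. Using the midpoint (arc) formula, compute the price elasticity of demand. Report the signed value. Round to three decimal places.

ΔQ = 3353 − 4686 = -1333; ΔP = 6.9 − 4.27 = 2.63.
Midpoints: P̄ = 5.58, Q̄ = 4019.5.
ε = (ΔQ/ΔP)(P̄/Q̄) = (-1333/2.63)(5.58/4019.5).

-0.704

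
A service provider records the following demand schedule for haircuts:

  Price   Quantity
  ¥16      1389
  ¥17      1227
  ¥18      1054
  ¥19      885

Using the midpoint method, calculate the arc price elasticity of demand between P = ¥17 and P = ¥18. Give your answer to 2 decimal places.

-2.65

At P = 17, Q = 1227; at P = 18, Q = 1054.
ΔQ = -173, ΔP = 1. Midpoints: P̄ = 17.50, Q̄ = 1140.5.
ε = (ΔQ/ΔP)(P̄/Q̄) = (-173/1)(17.50/1140.5).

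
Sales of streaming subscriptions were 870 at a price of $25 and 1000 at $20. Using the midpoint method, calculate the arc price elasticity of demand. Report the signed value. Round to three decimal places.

ΔQ = 1000 − 870 = 130; ΔP = 20 − 25 = -5.
Midpoints: P̄ = 22.50, Q̄ = 935.0.
ε = (ΔQ/ΔP)(P̄/Q̄) = (130/-5)(22.50/935.0).

-0.626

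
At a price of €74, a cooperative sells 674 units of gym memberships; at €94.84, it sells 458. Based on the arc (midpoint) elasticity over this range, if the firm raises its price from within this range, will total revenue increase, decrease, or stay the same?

Arc ε = (-216/20.84)(84.42/566.0) ≈ -1.546.
|ε| = 1.55 > 1, so demand is elastic. A price rise therefore reduces total revenue.

decrease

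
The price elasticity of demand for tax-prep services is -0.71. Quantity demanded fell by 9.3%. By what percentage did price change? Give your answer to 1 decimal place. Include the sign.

%ΔP ≈ %ΔQ / ε = (-9.3%)/(-0.71) = 13.10%.

13.1%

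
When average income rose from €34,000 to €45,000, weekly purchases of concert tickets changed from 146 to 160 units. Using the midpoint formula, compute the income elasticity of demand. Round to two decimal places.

0.33

ΔQ = 14, ΔI = 11000. Midpoints: Ī = 39,500, Q̄ = 153.0.
ε_I = (ΔQ/ΔI)(Ī/Q̄) = (14/11000)(39500/153.0).
ε_I > 0, so the good is normal.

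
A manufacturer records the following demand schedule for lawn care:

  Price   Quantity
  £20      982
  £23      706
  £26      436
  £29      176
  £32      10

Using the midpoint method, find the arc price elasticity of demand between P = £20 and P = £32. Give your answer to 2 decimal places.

At P = 20, Q = 982; at P = 32, Q = 10.
ΔQ = -972, ΔP = 12. Midpoints: P̄ = 26.00, Q̄ = 496.0.
ε = (ΔQ/ΔP)(P̄/Q̄) = (-972/12)(26.00/496.0).

-4.25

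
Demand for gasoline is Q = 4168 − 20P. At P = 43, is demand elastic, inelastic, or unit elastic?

inelastic

Q = 3308, dQ/dP = -20.
ε = (dQ/dP)(P/Q) ≈ -0.260.
|ε| = 0.26 < 1.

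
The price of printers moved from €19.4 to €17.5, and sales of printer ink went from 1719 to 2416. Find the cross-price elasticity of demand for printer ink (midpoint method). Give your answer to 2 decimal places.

ΔQ_x = 2416 − 1719 = 697; ΔP_y = 17.5 − 19.4 = -1.9.
Midpoints: P̄_y = 18.45, Q̄_x = 2067.5.
ε_xy = (ΔQ_x/ΔP_y)(P̄_y/Q̄_x) = (697/-1.9)(18.45/2067.5).

-3.27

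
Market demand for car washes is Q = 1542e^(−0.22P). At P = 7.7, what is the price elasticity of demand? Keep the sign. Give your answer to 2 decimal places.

At P = 7.7, Q = 283.393.
dQ/dP = −0.22·1542e^(−0.22P) = −0.22Q = -62.347.
ε = (dQ/dP)(P/Q) = (-62.347)(7.7/283.393).

-1.69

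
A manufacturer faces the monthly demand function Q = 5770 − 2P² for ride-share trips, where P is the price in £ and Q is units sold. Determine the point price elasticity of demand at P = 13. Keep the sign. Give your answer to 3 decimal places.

-0.124

At P = 13, Q = 5432.
dQ/dP = −4P = -52.
ε = (dQ/dP)(P/Q) = (-52)(13/5432).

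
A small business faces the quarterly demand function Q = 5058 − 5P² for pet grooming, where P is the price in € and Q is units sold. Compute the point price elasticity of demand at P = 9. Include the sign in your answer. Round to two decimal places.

-0.17

At P = 9, Q = 4653.
dQ/dP = −10P = -90.
ε = (dQ/dP)(P/Q) = (-90)(9/4653).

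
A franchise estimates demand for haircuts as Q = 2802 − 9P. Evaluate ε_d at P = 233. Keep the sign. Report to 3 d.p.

At P = 233, Q = 705.
dQ/dP = −9.
ε = (dQ/dP)(P/Q) = (-9)(233/705).

-2.974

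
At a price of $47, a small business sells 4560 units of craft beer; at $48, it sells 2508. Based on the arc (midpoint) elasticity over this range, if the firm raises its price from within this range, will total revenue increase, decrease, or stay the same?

decrease

Arc ε = (-2052/1)(47.50/3534.0) ≈ -27.581.
|ε| = 27.58 > 1, so demand is elastic. A price rise therefore reduces total revenue.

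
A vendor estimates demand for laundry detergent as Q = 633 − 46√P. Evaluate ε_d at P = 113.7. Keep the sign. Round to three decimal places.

-1.721

At P = 113.7, Q = 142.501.
dQ/dP = −46/(2√P) = -2.157.
ε = (dQ/dP)(P/Q) = (-2.157)(113.7/142.501).
|ε| > 1, so demand is elastic at this price.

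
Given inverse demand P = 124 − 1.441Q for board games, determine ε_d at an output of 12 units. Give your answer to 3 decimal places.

At Q = 12, P = 124 − 1.441(12) = 106.71.
dP/dQ = −1.441, so dQ/dP = 1/(−1.441) = -0.694.
ε = (dQ/dP)(P/Q) = (-0.694)(106.71/12).

-6.171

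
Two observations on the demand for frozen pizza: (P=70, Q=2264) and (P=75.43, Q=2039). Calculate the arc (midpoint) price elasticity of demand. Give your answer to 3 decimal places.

ΔQ = 2039 − 2264 = -225; ΔP = 75.43 − 70 = 5.43.
Midpoints: P̄ = 72.72, Q̄ = 2151.5.
ε = (ΔQ/ΔP)(P̄/Q̄) = (-225/5.43)(72.72/2151.5).

-1.400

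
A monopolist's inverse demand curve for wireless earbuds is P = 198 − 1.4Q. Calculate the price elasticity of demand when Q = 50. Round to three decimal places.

-1.829

At Q = 50, P = 198 − 1.4(50) = 128.00.
dP/dQ = −1.4, so dQ/dP = 1/(−1.4) = -0.714.
ε = (dQ/dP)(P/Q) = (-0.714)(128.00/50).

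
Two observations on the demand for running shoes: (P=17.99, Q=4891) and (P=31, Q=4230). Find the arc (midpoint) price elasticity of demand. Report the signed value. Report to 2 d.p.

ΔQ = 4230 − 4891 = -661; ΔP = 31 − 17.99 = 13.01.
Midpoints: P̄ = 24.49, Q̄ = 4560.5.
ε = (ΔQ/ΔP)(P̄/Q̄) = (-661/13.01)(24.49/4560.5).

-0.27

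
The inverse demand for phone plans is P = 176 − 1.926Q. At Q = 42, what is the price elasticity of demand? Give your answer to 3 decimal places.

-1.176

At Q = 42, P = 176 − 1.926(42) = 95.11.
dP/dQ = −1.926, so dQ/dP = 1/(−1.926) = -0.519.
ε = (dQ/dP)(P/Q) = (-0.519)(95.11/42).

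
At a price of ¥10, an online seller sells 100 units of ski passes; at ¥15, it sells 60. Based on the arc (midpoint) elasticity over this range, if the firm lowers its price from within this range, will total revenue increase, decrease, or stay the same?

Arc ε = (-40/5)(12.50/80.0) ≈ -1.250.
|ε| = 1.25 > 1, so demand is elastic. A price cut therefore raises total revenue.

increase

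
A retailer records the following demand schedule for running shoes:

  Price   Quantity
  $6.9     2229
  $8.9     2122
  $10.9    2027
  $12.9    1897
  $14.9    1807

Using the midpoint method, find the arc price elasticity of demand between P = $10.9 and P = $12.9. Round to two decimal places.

At P = 10.9, Q = 2027; at P = 12.9, Q = 1897.
ΔQ = -130, ΔP = 2.0. Midpoints: P̄ = 11.90, Q̄ = 1962.0.
ε = (ΔQ/ΔP)(P̄/Q̄) = (-130/2.0)(11.90/1962.0).

-0.39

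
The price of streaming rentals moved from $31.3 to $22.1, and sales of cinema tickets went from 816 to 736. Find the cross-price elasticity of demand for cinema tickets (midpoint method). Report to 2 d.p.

0.30

ΔQ_x = 736 − 816 = -80; ΔP_y = 22.1 − 31.3 = -9.2.
Midpoints: P̄_y = 26.70, Q̄_x = 776.0.
ε_xy = (ΔQ_x/ΔP_y)(P̄_y/Q̄_x) = (-80/-9.2)(26.70/776.0).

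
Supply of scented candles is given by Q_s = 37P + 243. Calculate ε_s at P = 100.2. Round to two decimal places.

0.94

At P = 100.2, Q_s = 3950.40.
dQ_s/dP = 37.
ε_s = (dQ_s/dP)(P/Q_s) = (37)(100.2/3950.40).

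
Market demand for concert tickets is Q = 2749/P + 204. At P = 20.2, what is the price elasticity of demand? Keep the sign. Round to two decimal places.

At P = 20.2, Q = 340.089.
dQ/dP = −2749/P² = -6.737.
ε = (dQ/dP)(P/Q) = (-6.737)(20.2/340.089).

-0.40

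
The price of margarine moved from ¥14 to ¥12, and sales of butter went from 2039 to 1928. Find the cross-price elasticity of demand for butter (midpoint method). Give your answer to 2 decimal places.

0.36

ΔQ_x = 1928 − 2039 = -111; ΔP_y = 12 − 14 = -2.
Midpoints: P̄_y = 13.00, Q̄_x = 1983.5.
ε_xy = (ΔQ_x/ΔP_y)(P̄_y/Q̄_x) = (-111/-2)(13.00/1983.5).
ε_xy > 0, so the goods are substitutes.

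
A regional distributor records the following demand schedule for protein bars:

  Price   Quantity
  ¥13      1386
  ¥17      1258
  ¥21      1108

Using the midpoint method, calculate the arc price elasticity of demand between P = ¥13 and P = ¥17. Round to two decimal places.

At P = 13, Q = 1386; at P = 17, Q = 1258.
ΔQ = -128, ΔP = 4. Midpoints: P̄ = 15.00, Q̄ = 1322.0.
ε = (ΔQ/ΔP)(P̄/Q̄) = (-128/4)(15.00/1322.0).

-0.36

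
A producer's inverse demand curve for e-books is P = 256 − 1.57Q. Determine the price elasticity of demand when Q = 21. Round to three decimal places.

-6.765

At Q = 21, P = 256 − 1.57(21) = 223.03.
dP/dQ = −1.57, so dQ/dP = 1/(−1.57) = -0.637.
ε = (dQ/dP)(P/Q) = (-0.637)(223.03/21).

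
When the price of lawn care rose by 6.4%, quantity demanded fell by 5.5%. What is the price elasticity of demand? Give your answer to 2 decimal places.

-0.86

ε = %ΔQ / %ΔP = (-5.5)/(6.4) = -0.859.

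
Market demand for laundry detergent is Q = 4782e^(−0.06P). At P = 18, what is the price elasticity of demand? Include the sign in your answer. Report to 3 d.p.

-1.080

At P = 18, Q = 1623.946.
dQ/dP = −0.06·4782e^(−0.06P) = −0.06Q = -97.437.
ε = (dQ/dP)(P/Q) = (-97.437)(18/1623.946).
|ε| > 1, so demand is elastic at this price.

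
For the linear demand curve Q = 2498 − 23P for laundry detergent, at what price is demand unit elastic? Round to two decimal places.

For linear demand Q = a − bP, ε = −bP/(a − bP). |ε| = 1 when bP = a − bP, i.e. P = a/(2b).
P = 2498/(2·23) = 2498/46 = 54.3043.

54.30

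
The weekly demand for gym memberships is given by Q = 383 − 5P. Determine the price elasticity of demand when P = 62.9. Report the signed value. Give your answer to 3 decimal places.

-4.591

At P = 62.9, Q = 68.500.
dQ/dP = −5.
ε = (dQ/dP)(P/Q) = (-5)(62.9/68.500).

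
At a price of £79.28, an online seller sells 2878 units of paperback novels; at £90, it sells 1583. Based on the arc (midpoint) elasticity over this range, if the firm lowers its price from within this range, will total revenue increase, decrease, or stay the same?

Arc ε = (-1295/10.72)(84.64/2230.5) ≈ -4.584.
|ε| = 4.58 > 1, so demand is elastic. A price cut therefore raises total revenue.

increase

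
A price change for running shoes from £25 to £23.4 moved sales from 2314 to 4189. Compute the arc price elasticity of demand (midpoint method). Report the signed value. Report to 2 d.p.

-8.72

ΔQ = 4189 − 2314 = 1875; ΔP = 23.4 − 25 = -1.6.
Midpoints: P̄ = 24.20, Q̄ = 3251.5.
ε = (ΔQ/ΔP)(P̄/Q̄) = (1875/-1.6)(24.20/3251.5).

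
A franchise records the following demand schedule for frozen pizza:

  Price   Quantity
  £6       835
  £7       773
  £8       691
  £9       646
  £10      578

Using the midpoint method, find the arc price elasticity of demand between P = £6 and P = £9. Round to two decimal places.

At P = 6, Q = 835; at P = 9, Q = 646.
ΔQ = -189, ΔP = 3. Midpoints: P̄ = 7.50, Q̄ = 740.5.
ε = (ΔQ/ΔP)(P̄/Q̄) = (-189/3)(7.50/740.5).

-0.64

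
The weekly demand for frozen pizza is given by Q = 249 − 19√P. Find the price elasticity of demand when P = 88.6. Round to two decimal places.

-1.27

At P = 88.6, Q = 70.158.
dQ/dP = −19/(2√P) = -1.009.
ε = (dQ/dP)(P/Q) = (-1.009)(88.6/70.158).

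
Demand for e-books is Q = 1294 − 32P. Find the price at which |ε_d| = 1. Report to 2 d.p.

20.22

For linear demand Q = a − bP, ε = −bP/(a − bP). |ε| = 1 when bP = a − bP, i.e. P = a/(2b).
P = 1294/(2·32) = 1294/64 = 20.2188.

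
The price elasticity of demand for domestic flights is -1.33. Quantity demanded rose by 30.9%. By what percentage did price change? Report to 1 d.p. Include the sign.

%ΔP ≈ %ΔQ / ε = (30.9%)/(-1.33) = -23.23%.

-23.2%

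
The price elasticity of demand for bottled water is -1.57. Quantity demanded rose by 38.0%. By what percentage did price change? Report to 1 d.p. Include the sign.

-24.2%

%ΔP ≈ %ΔQ / ε = (38.0%)/(-1.57) = -24.20%.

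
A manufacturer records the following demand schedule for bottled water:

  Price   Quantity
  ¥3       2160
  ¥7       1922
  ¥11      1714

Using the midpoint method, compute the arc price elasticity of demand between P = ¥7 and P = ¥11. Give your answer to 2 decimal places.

-0.26

At P = 7, Q = 1922; at P = 11, Q = 1714.
ΔQ = -208, ΔP = 4. Midpoints: P̄ = 9.00, Q̄ = 1818.0.
ε = (ΔQ/ΔP)(P̄/Q̄) = (-208/4)(9.00/1818.0).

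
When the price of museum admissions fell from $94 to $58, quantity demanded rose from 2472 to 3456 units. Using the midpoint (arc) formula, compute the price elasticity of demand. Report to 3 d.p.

ΔQ = 3456 − 2472 = 984; ΔP = 58 − 94 = -36.
Midpoints: P̄ = 76.00, Q̄ = 2964.0.
ε = (ΔQ/ΔP)(P̄/Q̄) = (984/-36)(76.00/2964.0).

-0.701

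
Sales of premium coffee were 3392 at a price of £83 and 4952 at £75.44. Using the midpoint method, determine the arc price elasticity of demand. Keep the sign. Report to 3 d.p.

ΔQ = 4952 − 3392 = 1560; ΔP = 75.44 − 83 = -7.56.
Midpoints: P̄ = 79.22, Q̄ = 4172.0.
ε = (ΔQ/ΔP)(P̄/Q̄) = (1560/-7.56)(79.22/4172.0).

-3.918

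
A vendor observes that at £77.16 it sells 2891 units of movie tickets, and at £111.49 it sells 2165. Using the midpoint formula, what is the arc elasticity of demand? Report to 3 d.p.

ΔQ = 2165 − 2891 = -726; ΔP = 111.49 − 77.16 = 34.33.
Midpoints: P̄ = 94.32, Q̄ = 2528.0.
ε = (ΔQ/ΔP)(P̄/Q̄) = (-726/34.33)(94.32/2528.0).

-0.789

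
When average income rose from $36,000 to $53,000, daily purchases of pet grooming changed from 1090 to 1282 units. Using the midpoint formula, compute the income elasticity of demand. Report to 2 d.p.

0.42

ΔQ = 192, ΔI = 17000. Midpoints: Ī = 44,500, Q̄ = 1186.0.
ε_I = (ΔQ/ΔI)(Ī/Q̄) = (192/17000)(44500/1186.0).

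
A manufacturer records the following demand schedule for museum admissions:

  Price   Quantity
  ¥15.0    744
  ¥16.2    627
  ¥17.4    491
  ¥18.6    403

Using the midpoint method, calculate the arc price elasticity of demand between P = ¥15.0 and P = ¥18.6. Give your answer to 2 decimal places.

-2.77

At P = 15.0, Q = 744; at P = 18.6, Q = 403.
ΔQ = -341, ΔP = 3.6. Midpoints: P̄ = 16.80, Q̄ = 573.5.
ε = (ΔQ/ΔP)(P̄/Q̄) = (-341/3.6)(16.80/573.5).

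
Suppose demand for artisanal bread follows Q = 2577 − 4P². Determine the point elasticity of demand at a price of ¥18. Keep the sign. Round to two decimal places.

At P = 18, Q = 1281.
dQ/dP = −8P = -144.
ε = (dQ/dP)(P/Q) = (-144)(18/1281).

-2.02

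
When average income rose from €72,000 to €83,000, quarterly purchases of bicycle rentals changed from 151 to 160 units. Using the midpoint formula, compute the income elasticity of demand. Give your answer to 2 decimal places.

0.41

ΔQ = 9, ΔI = 11000. Midpoints: Ī = 77,500, Q̄ = 155.5.
ε_I = (ΔQ/ΔI)(Ī/Q̄) = (9/11000)(77500/155.5).
ε_I > 0, so the good is normal.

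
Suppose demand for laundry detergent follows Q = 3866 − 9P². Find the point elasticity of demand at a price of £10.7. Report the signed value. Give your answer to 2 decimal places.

-0.73

At P = 10.7, Q = 2835.590.
dQ/dP = −18P = -192.600.
ε = (dQ/dP)(P/Q) = (-192.600)(10.7/2835.590).
|ε| < 1, so demand is inelastic at this price.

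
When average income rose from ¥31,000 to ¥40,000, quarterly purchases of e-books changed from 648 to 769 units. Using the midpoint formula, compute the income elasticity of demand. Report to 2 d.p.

ΔQ = 121, ΔI = 9000. Midpoints: Ī = 35,500, Q̄ = 708.5.
ε_I = (ΔQ/ΔI)(Ī/Q̄) = (121/9000)(35500/708.5).

0.67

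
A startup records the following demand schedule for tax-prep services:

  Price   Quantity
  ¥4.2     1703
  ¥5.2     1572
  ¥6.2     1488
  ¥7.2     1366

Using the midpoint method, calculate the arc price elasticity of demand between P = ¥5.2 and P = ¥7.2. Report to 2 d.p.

At P = 5.2, Q = 1572; at P = 7.2, Q = 1366.
ΔQ = -206, ΔP = 2.0. Midpoints: P̄ = 6.20, Q̄ = 1469.0.
ε = (ΔQ/ΔP)(P̄/Q̄) = (-206/2.0)(6.20/1469.0).

-0.43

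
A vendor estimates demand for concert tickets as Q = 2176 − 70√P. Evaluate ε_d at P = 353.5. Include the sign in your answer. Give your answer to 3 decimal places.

-0.765

At P = 353.5, Q = 859.888.
dQ/dP = −70/(2√P) = -1.862.
ε = (dQ/dP)(P/Q) = (-1.862)(353.5/859.888).
|ε| < 1, so demand is inelastic at this price.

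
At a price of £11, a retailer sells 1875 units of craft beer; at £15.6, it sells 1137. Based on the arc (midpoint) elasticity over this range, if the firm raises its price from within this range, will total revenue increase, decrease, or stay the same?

Arc ε = (-738/4.6)(13.30/1506.0) ≈ -1.417.
|ε| = 1.42 > 1, so demand is elastic. A price rise therefore reduces total revenue.

decrease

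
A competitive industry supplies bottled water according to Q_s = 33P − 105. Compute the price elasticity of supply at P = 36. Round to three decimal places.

1.097

At P = 36, Q_s = 1083.
dQ_s/dP = 33.
ε_s = (dQ_s/dP)(P/Q_s) = (33)(36/1083).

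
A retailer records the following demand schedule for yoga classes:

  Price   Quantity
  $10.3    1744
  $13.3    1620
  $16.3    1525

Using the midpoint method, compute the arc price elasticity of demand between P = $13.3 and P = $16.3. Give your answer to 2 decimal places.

At P = 13.3, Q = 1620; at P = 16.3, Q = 1525.
ΔQ = -95, ΔP = 3.0. Midpoints: P̄ = 14.80, Q̄ = 1572.5.
ε = (ΔQ/ΔP)(P̄/Q̄) = (-95/3.0)(14.80/1572.5).

-0.30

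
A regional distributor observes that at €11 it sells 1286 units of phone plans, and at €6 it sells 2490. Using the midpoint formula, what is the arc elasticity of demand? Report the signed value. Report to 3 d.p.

ΔQ = 2490 − 1286 = 1204; ΔP = 6 − 11 = -5.
Midpoints: P̄ = 8.50, Q̄ = 1888.0.
ε = (ΔQ/ΔP)(P̄/Q̄) = (1204/-5)(8.50/1888.0).

-1.084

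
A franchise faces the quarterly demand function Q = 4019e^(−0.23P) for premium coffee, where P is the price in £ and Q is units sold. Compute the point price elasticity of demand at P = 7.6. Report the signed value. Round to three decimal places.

-1.748

At P = 7.6, Q = 699.796.
dQ/dP = −0.23·4019e^(−0.23P) = −0.23Q = -160.953.
ε = (dQ/dP)(P/Q) = (-160.953)(7.6/699.796).
|ε| > 1, so demand is elastic at this price.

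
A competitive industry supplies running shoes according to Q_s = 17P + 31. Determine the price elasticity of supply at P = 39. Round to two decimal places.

At P = 39, Q_s = 694.
dQ_s/dP = 17.
ε_s = (dQ_s/dP)(P/Q_s) = (17)(39/694).

0.96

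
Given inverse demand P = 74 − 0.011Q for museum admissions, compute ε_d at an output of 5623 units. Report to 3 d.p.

At Q = 5623, P = 74 − 0.011(5623) = 12.15.
dP/dQ = −0.011, so dQ/dP = 1/(−0.011) = -90.909.
ε = (dQ/dP)(P/Q) = (-90.909)(12.15/5623).

-0.196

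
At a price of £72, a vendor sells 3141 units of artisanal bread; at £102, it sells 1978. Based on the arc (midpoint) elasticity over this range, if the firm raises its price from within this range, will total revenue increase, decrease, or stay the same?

Arc ε = (-1163/30)(87.00/2559.5) ≈ -1.318.
|ε| = 1.32 > 1, so demand is elastic. A price rise therefore reduces total revenue.

decrease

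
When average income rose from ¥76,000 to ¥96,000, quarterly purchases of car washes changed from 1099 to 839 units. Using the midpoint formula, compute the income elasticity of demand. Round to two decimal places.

ΔQ = -260, ΔI = 20000. Midpoints: Ī = 86,000, Q̄ = 969.0.
ε_I = (ΔQ/ΔI)(Ī/Q̄) = (-260/20000)(86000/969.0).

-1.15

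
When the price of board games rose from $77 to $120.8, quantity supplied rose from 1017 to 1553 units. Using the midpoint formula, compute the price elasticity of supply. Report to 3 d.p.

0.942

ΔQ = 1553 − 1017 = 536; ΔP = 120.8 − 77 = 43.8.
Midpoints: P̄ = 98.90, Q̄ = 1285.0.
ε_s = (ΔQ/ΔP)(P̄/Q̄) = (536/43.8)(98.90/1285.0).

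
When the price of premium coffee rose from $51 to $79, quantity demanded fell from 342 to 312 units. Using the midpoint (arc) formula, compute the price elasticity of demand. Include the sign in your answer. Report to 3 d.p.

ΔQ = 312 − 342 = -30; ΔP = 79 − 51 = 28.
Midpoints: P̄ = 65.00, Q̄ = 327.0.
ε = (ΔQ/ΔP)(P̄/Q̄) = (-30/28)(65.00/327.0).

-0.213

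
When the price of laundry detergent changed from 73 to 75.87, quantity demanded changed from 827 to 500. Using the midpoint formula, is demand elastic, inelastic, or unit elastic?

Arc ε ≈ -12.782.
|ε| = 12.78 > 1.

elastic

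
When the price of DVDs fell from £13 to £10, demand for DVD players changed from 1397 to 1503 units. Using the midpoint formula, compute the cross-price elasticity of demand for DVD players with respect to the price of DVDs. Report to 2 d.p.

-0.28

ΔQ_x = 1503 − 1397 = 106; ΔP_y = 10 − 13 = -3.
Midpoints: P̄_y = 11.50, Q̄_x = 1450.0.
ε_xy = (ΔQ_x/ΔP_y)(P̄_y/Q̄_x) = (106/-3)(11.50/1450.0).
ε_xy < 0, so the goods are complements.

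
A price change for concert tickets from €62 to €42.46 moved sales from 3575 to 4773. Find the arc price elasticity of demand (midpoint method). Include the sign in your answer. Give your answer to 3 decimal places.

-0.767

ΔQ = 4773 − 3575 = 1198; ΔP = 42.46 − 62 = -19.54.
Midpoints: P̄ = 52.23, Q̄ = 4174.0.
ε = (ΔQ/ΔP)(P̄/Q̄) = (1198/-19.54)(52.23/4174.0).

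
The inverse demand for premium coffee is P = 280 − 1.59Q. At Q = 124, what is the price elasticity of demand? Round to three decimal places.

-0.420

At Q = 124, P = 280 − 1.59(124) = 82.84.
dP/dQ = −1.59, so dQ/dP = 1/(−1.59) = -0.629.
ε = (dQ/dP)(P/Q) = (-0.629)(82.84/124).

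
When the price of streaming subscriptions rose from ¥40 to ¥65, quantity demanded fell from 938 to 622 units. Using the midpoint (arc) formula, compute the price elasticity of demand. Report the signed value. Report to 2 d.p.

ΔQ = 622 − 938 = -316; ΔP = 65 − 40 = 25.
Midpoints: P̄ = 52.50, Q̄ = 780.0.
ε = (ΔQ/ΔP)(P̄/Q̄) = (-316/25)(52.50/780.0).

-0.85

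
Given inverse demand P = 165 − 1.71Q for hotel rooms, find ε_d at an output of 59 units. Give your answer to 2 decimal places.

At Q = 59, P = 165 − 1.71(59) = 64.11.
dP/dQ = −1.71, so dQ/dP = 1/(−1.71) = -0.585.
ε = (dQ/dP)(P/Q) = (-0.585)(64.11/59).

-0.64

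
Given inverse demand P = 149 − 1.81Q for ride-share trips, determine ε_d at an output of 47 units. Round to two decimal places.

At Q = 47, P = 149 − 1.81(47) = 63.93.
dP/dQ = −1.81, so dQ/dP = 1/(−1.81) = -0.552.
ε = (dQ/dP)(P/Q) = (-0.552)(63.93/47).

-0.75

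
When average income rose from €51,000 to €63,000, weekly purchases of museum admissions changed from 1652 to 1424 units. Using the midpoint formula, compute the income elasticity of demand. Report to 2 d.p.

-0.70

ΔQ = -228, ΔI = 12000. Midpoints: Ī = 57,000, Q̄ = 1538.0.
ε_I = (ΔQ/ΔI)(Ī/Q̄) = (-228/12000)(57000/1538.0).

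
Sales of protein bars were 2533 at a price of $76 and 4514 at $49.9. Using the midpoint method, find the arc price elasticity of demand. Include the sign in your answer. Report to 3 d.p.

-1.356

ΔQ = 4514 − 2533 = 1981; ΔP = 49.9 − 76 = -26.1.
Midpoints: P̄ = 62.95, Q̄ = 3523.5.
ε = (ΔQ/ΔP)(P̄/Q̄) = (1981/-26.1)(62.95/3523.5).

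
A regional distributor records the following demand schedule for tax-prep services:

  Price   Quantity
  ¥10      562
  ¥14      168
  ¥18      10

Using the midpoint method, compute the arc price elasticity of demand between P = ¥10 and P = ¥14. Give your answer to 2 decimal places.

At P = 10, Q = 562; at P = 14, Q = 168.
ΔQ = -394, ΔP = 4. Midpoints: P̄ = 12.00, Q̄ = 365.0.
ε = (ΔQ/ΔP)(P̄/Q̄) = (-394/4)(12.00/365.0).

-3.24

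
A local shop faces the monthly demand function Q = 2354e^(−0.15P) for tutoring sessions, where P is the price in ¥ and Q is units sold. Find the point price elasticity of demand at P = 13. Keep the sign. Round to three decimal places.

At P = 13, Q = 334.913.
dQ/dP = −0.15·2354e^(−0.15P) = −0.15Q = -50.237.
ε = (dQ/dP)(P/Q) = (-50.237)(13/334.913).

-1.950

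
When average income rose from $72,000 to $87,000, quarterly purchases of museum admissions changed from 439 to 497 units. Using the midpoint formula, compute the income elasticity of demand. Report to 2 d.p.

0.66

ΔQ = 58, ΔI = 15000. Midpoints: Ī = 79,500, Q̄ = 468.0.
ε_I = (ΔQ/ΔI)(Ī/Q̄) = (58/15000)(79500/468.0).
ε_I > 0, so the good is normal.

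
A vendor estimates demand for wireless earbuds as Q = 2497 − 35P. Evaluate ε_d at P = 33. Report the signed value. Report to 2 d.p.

At P = 33, Q = 1342.
dQ/dP = −35.
ε = (dQ/dP)(P/Q) = (-35)(33/1342).
|ε| < 1, so demand is inelastic at this price.

-0.86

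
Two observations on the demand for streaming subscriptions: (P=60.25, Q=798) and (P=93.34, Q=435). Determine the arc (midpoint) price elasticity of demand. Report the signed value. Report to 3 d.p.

ΔQ = 435 − 798 = -363; ΔP = 93.34 − 60.25 = 33.09.
Midpoints: P̄ = 76.80, Q̄ = 616.5.
ε = (ΔQ/ΔP)(P̄/Q̄) = (-363/33.09)(76.80/616.5).

-1.367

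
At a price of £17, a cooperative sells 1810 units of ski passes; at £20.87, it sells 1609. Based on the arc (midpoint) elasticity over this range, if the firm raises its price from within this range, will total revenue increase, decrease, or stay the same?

Arc ε = (-201/3.87)(18.94/1709.5) ≈ -0.575.
|ε| = 0.58 < 1, so demand is inelastic. A price rise therefore raises total revenue.

increase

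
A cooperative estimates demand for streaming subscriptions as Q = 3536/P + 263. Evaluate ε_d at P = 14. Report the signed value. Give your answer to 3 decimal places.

At P = 14, Q = 515.571.
dQ/dP = −3536/P² = -18.041.
ε = (dQ/dP)(P/Q) = (-18.041)(14/515.571).

-0.490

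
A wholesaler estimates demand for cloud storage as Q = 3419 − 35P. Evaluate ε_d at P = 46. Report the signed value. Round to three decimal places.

At P = 46, Q = 1809.
dQ/dP = −35.
ε = (dQ/dP)(P/Q) = (-35)(46/1809).
|ε| < 1, so demand is inelastic at this price.

-0.890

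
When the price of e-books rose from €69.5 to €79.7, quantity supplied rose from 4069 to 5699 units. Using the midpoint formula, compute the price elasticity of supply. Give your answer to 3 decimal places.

ΔQ = 5699 − 4069 = 1630; ΔP = 79.7 − 69.5 = 10.2.
Midpoints: P̄ = 74.60, Q̄ = 4884.0.
ε_s = (ΔQ/ΔP)(P̄/Q̄) = (1630/10.2)(74.60/4884.0).

2.441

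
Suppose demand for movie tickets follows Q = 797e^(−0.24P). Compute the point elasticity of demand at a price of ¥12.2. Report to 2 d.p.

At P = 12.2, Q = 42.643.
dQ/dP = −0.24·797e^(−0.24P) = −0.24Q = -10.234.
ε = (dQ/dP)(P/Q) = (-10.234)(12.2/42.643).

-2.93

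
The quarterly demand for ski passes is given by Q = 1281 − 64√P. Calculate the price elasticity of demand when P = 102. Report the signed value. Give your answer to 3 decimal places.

At P = 102, Q = 634.632.
dQ/dP = −64/(2√P) = -3.168.
ε = (dQ/dP)(P/Q) = (-3.168)(102/634.632).

-0.509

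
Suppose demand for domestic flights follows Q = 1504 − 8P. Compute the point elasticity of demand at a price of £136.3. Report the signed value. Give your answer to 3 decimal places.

-2.636

At P = 136.3, Q = 413.600.
dQ/dP = −8.
ε = (dQ/dP)(P/Q) = (-8)(136.3/413.600).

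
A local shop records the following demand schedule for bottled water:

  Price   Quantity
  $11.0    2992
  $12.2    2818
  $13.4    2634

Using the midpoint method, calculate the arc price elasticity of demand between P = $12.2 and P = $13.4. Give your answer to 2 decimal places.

-0.72

At P = 12.2, Q = 2818; at P = 13.4, Q = 2634.
ΔQ = -184, ΔP = 1.2. Midpoints: P̄ = 12.80, Q̄ = 2726.0.
ε = (ΔQ/ΔP)(P̄/Q̄) = (-184/1.2)(12.80/2726.0).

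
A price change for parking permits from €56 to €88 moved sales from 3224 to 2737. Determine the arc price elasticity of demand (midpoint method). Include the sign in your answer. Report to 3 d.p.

-0.368

ΔQ = 2737 − 3224 = -487; ΔP = 88 − 56 = 32.
Midpoints: P̄ = 72.00, Q̄ = 2980.5.
ε = (ΔQ/ΔP)(P̄/Q̄) = (-487/32)(72.00/2980.5).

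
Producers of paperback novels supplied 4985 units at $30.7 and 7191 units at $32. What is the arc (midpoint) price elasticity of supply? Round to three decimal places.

ΔQ = 7191 − 4985 = 2206; ΔP = 32 − 30.7 = 1.3.
Midpoints: P̄ = 31.35, Q̄ = 6088.0.
ε_s = (ΔQ/ΔP)(P̄/Q̄) = (2206/1.3)(31.35/6088.0).

8.738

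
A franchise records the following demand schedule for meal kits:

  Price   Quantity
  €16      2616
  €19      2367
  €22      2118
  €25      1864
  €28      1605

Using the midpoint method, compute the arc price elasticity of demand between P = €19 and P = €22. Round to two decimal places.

At P = 19, Q = 2367; at P = 22, Q = 2118.
ΔQ = -249, ΔP = 3. Midpoints: P̄ = 20.50, Q̄ = 2242.5.
ε = (ΔQ/ΔP)(P̄/Q̄) = (-249/3)(20.50/2242.5).

-0.76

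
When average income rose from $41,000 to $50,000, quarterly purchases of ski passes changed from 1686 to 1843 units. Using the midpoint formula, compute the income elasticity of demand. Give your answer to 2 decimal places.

ΔQ = 157, ΔI = 9000. Midpoints: Ī = 45,500, Q̄ = 1764.5.
ε_I = (ΔQ/ΔI)(Ī/Q̄) = (157/9000)(45500/1764.5).

0.45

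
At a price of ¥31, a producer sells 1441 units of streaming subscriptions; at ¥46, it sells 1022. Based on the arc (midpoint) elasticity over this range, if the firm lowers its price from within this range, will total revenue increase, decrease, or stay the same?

Arc ε = (-419/15)(38.50/1231.5) ≈ -0.873.
|ε| = 0.87 < 1, so demand is inelastic. A price cut therefore reduces total revenue.

decrease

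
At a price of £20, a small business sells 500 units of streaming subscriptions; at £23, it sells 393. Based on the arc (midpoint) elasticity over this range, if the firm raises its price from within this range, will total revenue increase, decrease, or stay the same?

decrease

Arc ε = (-107/3)(21.50/446.5) ≈ -1.717.
|ε| = 1.72 > 1, so demand is elastic. A price rise therefore reduces total revenue.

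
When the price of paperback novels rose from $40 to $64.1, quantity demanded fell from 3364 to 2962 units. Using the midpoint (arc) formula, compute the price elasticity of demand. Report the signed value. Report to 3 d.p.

ΔQ = 2962 − 3364 = -402; ΔP = 64.1 − 40 = 24.1.
Midpoints: P̄ = 52.05, Q̄ = 3163.0.
ε = (ΔQ/ΔP)(P̄/Q̄) = (-402/24.1)(52.05/3163.0).

-0.274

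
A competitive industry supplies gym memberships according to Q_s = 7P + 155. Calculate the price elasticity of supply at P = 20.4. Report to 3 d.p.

At P = 20.4, Q_s = 297.80.
dQ_s/dP = 7.
ε_s = (dQ_s/dP)(P/Q_s) = (7)(20.4/297.80).

0.480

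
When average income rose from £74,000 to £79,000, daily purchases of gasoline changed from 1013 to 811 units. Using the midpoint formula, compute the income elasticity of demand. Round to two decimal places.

ΔQ = -202, ΔI = 5000. Midpoints: Ī = 76,500, Q̄ = 912.0.
ε_I = (ΔQ/ΔI)(Ī/Q̄) = (-202/5000)(76500/912.0).

-3.39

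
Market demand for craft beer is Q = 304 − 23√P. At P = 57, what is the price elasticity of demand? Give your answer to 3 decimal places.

At P = 57, Q = 130.354.
dQ/dP = −23/(2√P) = -1.523.
ε = (dQ/dP)(P/Q) = (-1.523)(57/130.354).

-0.666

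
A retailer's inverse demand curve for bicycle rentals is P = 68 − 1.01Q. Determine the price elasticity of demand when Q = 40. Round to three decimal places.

-0.683

At Q = 40, P = 68 − 1.01(40) = 27.60.
dP/dQ = −1.01, so dQ/dP = 1/(−1.01) = -0.990.
ε = (dQ/dP)(P/Q) = (-0.990)(27.60/40).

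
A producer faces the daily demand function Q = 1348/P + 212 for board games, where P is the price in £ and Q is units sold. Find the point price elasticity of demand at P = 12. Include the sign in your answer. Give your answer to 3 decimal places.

At P = 12, Q = 324.333.
dQ/dP = −1348/P² = -9.361.
ε = (dQ/dP)(P/Q) = (-9.361)(12/324.333).
|ε| < 1, so demand is inelastic at this price.

-0.346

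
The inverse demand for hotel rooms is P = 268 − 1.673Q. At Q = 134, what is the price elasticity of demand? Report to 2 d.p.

At Q = 134, P = 268 − 1.673(134) = 43.82.
dP/dQ = −1.673, so dQ/dP = 1/(−1.673) = -0.598.
ε = (dQ/dP)(P/Q) = (-0.598)(43.82/134).

-0.20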